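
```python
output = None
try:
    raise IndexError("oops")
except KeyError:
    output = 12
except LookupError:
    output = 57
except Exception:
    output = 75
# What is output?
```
57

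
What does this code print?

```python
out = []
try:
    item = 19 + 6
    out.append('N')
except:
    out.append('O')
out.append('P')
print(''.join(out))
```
NP

No exception, try block completes normally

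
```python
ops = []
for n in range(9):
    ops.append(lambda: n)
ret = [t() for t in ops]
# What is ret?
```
[8, 8, 8, 8, 8, 8, 8, 8, 8]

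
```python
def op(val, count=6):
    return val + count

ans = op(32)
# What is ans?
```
38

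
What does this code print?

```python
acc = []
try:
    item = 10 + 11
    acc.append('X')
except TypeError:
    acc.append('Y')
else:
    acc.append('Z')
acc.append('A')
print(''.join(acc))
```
XZA

else block runs when no exception occurs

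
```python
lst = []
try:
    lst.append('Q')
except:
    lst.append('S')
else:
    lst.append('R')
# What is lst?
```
['Q', 'R']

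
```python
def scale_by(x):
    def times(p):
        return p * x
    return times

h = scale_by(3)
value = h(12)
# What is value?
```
36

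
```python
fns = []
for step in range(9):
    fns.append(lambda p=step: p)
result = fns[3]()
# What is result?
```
3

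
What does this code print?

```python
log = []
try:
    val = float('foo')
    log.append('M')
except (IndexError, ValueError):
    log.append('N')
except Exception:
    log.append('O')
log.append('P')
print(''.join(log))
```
NP

ValueError matches tuple containing it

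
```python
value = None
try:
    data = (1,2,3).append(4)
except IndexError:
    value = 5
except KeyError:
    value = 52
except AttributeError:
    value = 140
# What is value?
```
140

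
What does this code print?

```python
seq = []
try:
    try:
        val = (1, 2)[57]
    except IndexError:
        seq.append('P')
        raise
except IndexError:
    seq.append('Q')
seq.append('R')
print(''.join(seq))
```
PQR

raise without argument re-raises current exception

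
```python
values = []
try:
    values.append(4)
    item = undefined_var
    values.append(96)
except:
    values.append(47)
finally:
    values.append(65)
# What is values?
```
[4, 47, 65]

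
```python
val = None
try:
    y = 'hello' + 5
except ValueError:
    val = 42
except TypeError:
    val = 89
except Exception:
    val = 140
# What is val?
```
89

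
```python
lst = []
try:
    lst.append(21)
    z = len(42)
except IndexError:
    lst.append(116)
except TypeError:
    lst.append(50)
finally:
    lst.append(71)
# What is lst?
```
[21, 50, 71]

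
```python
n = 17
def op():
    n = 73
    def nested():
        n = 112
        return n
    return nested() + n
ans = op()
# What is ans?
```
185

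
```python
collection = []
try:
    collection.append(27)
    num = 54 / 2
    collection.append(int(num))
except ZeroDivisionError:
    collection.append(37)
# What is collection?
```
[27, 27]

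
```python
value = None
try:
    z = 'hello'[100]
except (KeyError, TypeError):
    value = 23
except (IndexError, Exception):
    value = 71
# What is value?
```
71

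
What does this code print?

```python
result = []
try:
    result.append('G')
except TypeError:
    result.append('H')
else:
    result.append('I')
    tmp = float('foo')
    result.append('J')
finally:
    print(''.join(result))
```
GI

Try succeeds, else appends 'I', ValueError in else is uncaught, finally prints before exception propagates ('J' never appended)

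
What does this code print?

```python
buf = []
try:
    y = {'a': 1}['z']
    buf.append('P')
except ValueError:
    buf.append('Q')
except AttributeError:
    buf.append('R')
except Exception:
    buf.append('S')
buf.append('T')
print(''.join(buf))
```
ST

KeyError not specifically caught, falls to Exception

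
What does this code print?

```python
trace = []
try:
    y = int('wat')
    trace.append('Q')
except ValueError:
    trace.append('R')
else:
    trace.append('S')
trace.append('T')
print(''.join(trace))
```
RT

else block skipped when exception is caught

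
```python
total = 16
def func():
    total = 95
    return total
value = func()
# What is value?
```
95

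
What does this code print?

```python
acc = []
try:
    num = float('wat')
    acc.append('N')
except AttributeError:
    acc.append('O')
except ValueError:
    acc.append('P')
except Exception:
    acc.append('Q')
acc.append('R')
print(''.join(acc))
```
PR

ValueError matches before generic Exception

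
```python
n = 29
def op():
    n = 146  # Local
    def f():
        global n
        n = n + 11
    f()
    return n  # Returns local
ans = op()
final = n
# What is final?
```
40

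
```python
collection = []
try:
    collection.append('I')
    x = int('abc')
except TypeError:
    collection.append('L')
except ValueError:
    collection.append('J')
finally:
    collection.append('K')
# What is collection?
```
['I', 'J', 'K']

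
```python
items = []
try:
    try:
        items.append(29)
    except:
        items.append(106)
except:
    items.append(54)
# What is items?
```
[29]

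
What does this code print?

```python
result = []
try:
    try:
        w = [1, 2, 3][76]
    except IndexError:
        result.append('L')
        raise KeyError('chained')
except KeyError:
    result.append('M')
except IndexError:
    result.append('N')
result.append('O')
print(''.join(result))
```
LMO

KeyError raised and caught, original IndexError not re-raised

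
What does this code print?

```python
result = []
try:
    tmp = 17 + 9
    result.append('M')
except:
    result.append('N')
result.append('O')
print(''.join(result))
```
MO

No exception, try block completes normally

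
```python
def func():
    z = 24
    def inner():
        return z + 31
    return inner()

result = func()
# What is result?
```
55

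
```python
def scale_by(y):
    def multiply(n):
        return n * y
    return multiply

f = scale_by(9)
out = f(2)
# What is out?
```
18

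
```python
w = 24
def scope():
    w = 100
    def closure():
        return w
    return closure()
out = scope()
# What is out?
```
100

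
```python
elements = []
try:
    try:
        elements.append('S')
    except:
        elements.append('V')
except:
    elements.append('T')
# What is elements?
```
['S']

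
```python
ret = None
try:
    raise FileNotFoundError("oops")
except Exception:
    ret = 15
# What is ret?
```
15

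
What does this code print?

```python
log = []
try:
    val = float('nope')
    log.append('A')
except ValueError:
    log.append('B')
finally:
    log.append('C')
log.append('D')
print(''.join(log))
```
BCD

finally always runs, even after exception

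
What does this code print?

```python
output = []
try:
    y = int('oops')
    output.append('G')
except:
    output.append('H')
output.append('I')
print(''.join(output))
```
HI

Exception raised in try, caught by bare except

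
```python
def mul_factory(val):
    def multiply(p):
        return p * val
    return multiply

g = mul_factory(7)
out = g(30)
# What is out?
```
210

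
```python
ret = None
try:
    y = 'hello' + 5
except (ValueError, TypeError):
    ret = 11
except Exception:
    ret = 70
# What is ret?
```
11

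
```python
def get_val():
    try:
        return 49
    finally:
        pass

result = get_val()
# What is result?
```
49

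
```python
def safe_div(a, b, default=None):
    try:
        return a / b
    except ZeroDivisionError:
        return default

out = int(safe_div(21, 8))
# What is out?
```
2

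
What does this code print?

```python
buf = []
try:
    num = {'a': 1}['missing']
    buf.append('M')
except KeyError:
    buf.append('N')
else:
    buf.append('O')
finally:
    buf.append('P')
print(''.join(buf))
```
NP

Exception: except runs, else skipped, finally runs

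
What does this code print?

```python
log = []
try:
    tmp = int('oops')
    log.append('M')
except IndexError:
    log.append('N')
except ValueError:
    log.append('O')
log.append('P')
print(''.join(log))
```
OP

ValueError is caught by its specific handler, not IndexError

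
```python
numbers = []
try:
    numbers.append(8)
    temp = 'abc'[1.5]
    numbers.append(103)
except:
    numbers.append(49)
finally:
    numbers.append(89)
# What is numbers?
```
[8, 49, 89]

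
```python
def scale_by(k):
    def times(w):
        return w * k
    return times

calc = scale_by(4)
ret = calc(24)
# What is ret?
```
96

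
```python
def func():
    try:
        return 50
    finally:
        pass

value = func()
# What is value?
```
50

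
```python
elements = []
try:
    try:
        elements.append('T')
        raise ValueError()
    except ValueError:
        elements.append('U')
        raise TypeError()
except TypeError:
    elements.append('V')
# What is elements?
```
['T', 'U', 'V']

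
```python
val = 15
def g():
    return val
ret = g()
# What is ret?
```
15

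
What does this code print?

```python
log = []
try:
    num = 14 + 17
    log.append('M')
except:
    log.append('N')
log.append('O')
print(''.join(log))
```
MO

No exception, try block completes normally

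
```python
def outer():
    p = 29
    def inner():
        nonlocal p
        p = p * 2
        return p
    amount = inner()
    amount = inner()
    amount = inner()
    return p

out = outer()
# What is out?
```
232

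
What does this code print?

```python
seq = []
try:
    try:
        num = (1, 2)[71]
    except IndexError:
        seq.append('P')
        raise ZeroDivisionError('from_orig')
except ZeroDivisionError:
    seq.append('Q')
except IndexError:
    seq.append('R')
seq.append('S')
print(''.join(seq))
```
PQS

ZeroDivisionError raised and caught, original IndexError not re-raised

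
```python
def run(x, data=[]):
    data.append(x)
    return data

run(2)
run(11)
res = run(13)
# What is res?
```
[2, 11, 13]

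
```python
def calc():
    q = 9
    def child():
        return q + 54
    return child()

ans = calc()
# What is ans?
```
63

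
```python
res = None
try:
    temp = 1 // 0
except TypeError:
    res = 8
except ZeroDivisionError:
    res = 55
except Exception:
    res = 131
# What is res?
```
55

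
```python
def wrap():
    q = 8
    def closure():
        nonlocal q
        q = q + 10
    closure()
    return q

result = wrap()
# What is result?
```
18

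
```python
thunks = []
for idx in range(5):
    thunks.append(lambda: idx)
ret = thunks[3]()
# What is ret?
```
4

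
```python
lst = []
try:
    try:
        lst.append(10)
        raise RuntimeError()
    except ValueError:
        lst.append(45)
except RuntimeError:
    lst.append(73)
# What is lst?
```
[10, 73]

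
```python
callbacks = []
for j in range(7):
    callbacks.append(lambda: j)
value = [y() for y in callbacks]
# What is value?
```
[6, 6, 6, 6, 6, 6, 6]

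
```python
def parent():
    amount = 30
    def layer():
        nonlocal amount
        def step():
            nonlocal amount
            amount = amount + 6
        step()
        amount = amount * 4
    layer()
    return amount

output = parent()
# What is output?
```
144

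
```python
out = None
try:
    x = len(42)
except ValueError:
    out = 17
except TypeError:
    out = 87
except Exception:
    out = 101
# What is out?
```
87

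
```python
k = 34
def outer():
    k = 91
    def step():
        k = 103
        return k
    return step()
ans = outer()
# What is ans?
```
103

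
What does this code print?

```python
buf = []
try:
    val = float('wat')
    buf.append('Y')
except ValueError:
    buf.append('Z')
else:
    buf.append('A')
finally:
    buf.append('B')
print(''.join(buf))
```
ZB

Exception: except runs, else skipped, finally runs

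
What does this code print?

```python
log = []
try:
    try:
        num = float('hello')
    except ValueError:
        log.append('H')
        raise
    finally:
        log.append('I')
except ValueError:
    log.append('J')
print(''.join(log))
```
HIJ

finally runs before re-raised exception propagates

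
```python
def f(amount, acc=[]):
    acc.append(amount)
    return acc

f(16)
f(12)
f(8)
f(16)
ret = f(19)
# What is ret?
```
[16, 12, 8, 16, 19]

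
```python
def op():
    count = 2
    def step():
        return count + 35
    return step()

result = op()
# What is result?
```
37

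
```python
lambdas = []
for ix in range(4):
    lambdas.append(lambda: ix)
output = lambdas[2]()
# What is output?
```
3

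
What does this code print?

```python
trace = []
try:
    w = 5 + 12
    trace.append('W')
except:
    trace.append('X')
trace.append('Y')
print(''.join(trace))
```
WY

No exception, try block completes normally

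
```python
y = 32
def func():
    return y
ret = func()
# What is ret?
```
32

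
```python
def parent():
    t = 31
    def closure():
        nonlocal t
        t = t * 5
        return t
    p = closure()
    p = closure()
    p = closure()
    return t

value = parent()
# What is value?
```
3875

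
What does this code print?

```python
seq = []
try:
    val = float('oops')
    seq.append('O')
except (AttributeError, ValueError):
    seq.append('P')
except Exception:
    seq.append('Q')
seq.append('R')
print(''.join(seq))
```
PR

ValueError matches tuple containing it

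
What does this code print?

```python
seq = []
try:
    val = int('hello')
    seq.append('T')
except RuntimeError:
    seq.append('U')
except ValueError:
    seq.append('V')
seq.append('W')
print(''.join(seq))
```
VW

ValueError is caught by its specific handler, not RuntimeError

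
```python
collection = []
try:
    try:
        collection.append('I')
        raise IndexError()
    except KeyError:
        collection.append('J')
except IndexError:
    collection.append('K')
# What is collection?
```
['I', 'K']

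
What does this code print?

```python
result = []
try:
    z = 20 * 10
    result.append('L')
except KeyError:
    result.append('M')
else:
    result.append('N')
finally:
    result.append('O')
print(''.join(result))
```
LNO

else runs before finally when no exception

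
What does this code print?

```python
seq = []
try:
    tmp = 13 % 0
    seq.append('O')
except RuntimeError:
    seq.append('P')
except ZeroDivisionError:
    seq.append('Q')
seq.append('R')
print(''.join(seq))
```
QR

ZeroDivisionError is caught by its specific handler, not RuntimeError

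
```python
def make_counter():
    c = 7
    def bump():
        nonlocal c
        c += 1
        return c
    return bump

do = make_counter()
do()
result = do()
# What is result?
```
9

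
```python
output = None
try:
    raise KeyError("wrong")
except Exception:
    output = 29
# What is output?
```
29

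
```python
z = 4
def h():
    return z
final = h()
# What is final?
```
4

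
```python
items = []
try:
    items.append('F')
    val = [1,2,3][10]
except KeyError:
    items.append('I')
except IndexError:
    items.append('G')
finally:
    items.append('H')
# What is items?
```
['F', 'G', 'H']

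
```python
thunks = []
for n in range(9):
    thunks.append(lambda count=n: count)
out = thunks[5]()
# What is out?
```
5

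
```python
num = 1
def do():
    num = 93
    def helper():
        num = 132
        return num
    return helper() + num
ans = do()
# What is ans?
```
225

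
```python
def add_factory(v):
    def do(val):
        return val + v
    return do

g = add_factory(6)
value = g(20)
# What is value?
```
26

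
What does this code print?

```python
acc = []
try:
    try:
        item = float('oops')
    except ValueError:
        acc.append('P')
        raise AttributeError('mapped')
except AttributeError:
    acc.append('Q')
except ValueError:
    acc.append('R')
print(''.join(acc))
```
PQ

New AttributeError raised, caught by outer AttributeError handler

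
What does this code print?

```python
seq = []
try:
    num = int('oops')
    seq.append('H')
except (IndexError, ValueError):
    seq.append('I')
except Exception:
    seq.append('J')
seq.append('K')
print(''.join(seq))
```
IK

ValueError matches tuple containing it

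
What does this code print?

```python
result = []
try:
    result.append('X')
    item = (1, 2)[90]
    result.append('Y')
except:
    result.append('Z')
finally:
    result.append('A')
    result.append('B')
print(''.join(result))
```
XZAB

Code before exception runs, then except, then all of finally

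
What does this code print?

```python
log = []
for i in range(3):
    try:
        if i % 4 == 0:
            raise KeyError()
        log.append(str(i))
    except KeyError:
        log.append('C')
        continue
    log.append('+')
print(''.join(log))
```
C1+2+

continue in except skips rest of loop body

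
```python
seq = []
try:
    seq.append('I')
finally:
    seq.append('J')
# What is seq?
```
['I', 'J']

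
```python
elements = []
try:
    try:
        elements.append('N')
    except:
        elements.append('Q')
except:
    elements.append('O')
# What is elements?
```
['N']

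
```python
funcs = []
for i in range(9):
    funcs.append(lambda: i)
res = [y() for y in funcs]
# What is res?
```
[8, 8, 8, 8, 8, 8, 8, 8, 8]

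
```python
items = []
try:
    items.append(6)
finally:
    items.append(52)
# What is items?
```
[6, 52]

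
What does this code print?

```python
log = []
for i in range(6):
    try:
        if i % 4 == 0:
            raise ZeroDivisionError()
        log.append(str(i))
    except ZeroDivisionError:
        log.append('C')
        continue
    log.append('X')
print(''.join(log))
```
C1X2X3XC5X

continue in except skips rest of loop body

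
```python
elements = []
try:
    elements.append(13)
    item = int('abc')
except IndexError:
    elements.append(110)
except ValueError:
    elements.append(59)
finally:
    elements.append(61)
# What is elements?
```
[13, 59, 61]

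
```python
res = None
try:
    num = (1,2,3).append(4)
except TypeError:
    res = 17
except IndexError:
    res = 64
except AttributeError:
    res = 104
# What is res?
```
104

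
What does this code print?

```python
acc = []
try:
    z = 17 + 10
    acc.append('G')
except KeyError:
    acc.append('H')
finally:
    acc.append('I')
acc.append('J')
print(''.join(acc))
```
GIJ

finally runs after normal execution too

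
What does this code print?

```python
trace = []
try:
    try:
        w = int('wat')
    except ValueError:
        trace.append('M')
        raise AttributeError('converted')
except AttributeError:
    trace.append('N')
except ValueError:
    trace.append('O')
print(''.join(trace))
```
MN

New AttributeError raised, caught by outer AttributeError handler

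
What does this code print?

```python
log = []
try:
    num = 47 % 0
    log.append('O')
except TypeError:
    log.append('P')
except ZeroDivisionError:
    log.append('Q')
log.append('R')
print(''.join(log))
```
QR

ZeroDivisionError is caught by its specific handler, not TypeError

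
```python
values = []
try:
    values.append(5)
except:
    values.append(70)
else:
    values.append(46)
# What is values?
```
[5, 46]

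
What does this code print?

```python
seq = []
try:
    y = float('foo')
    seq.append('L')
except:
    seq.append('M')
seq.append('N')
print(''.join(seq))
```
MN

Exception raised in try, caught by bare except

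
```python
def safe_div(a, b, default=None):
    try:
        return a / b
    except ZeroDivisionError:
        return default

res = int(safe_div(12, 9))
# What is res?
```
1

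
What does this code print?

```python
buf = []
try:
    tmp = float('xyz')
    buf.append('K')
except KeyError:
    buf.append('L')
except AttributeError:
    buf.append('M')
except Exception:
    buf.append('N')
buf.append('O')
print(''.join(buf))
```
NO

ValueError not specifically caught, falls to Exception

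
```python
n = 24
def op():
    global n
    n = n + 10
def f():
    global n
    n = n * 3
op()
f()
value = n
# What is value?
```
102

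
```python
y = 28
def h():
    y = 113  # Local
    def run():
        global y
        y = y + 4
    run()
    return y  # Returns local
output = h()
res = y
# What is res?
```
32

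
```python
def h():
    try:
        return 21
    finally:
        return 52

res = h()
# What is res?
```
52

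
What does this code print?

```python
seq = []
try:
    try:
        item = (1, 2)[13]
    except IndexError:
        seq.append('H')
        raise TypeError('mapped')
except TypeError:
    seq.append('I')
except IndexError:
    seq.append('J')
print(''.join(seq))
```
HI

New TypeError raised, caught by outer TypeError handler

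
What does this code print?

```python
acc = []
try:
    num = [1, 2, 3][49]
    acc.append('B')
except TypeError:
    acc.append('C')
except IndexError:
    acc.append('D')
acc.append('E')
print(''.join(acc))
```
DE

IndexError is caught by its specific handler, not TypeError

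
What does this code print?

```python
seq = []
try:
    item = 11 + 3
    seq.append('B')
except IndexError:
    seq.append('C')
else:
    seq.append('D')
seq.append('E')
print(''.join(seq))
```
BDE

else block runs when no exception occurs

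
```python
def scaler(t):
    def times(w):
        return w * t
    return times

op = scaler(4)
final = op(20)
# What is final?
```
80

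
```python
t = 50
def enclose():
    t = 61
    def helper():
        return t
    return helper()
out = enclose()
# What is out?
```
61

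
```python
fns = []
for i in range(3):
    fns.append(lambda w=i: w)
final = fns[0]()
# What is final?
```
0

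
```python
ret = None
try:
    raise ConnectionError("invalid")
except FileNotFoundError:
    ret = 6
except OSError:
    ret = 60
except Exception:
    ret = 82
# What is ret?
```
60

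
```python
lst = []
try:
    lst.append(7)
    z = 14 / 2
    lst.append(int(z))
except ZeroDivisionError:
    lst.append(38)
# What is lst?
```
[7, 7]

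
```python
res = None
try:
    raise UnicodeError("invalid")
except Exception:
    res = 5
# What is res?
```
5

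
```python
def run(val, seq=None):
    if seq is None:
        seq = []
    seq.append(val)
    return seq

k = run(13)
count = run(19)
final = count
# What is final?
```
[19]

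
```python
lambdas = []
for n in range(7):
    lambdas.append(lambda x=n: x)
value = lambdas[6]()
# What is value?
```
6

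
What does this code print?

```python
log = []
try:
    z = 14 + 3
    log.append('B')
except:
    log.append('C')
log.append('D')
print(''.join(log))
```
BD

No exception, try block completes normally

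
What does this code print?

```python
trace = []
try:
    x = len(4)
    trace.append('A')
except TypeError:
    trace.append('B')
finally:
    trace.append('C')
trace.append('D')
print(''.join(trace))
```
BCD

finally always runs, even after exception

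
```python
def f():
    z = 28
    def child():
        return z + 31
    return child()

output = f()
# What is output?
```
59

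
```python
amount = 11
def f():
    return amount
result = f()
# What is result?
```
11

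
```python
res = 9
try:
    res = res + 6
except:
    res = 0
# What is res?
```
15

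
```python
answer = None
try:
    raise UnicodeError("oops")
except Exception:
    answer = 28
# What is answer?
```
28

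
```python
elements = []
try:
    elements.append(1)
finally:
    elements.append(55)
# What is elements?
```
[1, 55]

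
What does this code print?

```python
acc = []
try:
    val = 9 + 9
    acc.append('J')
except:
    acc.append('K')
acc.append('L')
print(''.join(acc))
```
JL

No exception, try block completes normally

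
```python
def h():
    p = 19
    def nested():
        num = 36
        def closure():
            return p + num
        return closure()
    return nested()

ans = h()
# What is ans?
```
55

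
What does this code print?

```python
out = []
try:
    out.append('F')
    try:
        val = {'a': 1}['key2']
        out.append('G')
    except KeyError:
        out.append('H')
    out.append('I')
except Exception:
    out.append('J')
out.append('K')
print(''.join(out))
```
FHIK

Inner exception caught by inner handler, outer continues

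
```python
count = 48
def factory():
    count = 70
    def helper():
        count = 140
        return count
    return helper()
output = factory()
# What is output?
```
140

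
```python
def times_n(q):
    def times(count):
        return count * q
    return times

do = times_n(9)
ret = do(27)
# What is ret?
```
243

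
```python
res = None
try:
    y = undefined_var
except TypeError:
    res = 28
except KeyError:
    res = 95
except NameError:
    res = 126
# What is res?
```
126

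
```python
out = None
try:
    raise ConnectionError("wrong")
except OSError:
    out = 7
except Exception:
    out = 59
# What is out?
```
7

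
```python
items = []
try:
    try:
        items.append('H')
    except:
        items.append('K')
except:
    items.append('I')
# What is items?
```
['H']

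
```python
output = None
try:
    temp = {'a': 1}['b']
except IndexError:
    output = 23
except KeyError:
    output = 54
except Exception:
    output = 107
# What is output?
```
54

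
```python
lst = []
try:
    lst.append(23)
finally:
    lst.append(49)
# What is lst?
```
[23, 49]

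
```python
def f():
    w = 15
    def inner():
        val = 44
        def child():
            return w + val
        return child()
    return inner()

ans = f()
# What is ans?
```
59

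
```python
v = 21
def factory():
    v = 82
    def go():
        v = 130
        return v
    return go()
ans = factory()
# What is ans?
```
130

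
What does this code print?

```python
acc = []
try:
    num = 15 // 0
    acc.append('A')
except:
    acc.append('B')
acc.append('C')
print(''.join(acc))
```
BC

Exception raised in try, caught by bare except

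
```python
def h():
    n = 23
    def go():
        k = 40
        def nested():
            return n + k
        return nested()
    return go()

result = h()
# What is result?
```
63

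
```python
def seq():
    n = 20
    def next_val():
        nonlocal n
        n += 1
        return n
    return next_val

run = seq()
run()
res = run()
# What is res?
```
22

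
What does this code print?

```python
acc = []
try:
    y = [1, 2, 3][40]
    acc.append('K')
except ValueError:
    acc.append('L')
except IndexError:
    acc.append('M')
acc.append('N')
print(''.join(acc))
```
MN

IndexError is caught by its specific handler, not ValueError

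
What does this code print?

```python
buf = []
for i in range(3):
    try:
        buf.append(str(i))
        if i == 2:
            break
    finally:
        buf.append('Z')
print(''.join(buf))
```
0Z1Z2Z

finally runs even when breaking out of loop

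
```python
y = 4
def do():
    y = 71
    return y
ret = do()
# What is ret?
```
71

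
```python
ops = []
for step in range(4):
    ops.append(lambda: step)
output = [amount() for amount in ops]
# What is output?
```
[3, 3, 3, 3]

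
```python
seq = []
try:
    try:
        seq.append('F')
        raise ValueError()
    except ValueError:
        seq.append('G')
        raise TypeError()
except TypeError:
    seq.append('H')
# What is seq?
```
['F', 'G', 'H']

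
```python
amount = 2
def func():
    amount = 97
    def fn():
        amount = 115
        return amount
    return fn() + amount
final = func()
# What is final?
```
212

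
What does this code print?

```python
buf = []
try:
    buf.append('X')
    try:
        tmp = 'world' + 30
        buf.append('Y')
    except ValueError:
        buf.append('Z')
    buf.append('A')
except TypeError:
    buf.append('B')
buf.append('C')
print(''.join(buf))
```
XBC

Inner handler doesn't match, propagates to outer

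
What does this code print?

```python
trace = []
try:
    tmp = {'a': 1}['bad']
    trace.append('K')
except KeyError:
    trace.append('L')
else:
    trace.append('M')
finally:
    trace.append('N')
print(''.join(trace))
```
LN

Exception: except runs, else skipped, finally runs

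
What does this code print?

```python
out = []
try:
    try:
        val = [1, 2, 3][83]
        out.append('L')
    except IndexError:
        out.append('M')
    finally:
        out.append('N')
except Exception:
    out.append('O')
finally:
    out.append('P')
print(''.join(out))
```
MNP

Both finally blocks run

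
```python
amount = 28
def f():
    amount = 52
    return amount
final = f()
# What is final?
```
52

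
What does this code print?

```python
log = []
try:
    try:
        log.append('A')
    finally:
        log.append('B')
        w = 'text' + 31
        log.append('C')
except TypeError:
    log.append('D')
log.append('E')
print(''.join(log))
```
ABDE

Exception in inner finally caught by outer except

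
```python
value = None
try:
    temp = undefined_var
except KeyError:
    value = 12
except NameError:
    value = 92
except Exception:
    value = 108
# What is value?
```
92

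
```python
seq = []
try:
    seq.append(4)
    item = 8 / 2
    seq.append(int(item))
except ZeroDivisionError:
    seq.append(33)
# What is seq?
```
[4, 4]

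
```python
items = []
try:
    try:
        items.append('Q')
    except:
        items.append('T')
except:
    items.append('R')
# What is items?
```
['Q']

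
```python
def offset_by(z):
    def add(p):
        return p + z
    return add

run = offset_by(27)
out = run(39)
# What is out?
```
66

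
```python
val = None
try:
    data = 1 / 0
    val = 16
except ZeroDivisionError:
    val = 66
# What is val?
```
66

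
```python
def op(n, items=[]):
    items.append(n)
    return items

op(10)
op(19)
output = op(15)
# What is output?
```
[10, 19, 15]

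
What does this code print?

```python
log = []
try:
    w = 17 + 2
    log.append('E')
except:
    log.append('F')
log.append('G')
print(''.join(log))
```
EG

No exception, try block completes normally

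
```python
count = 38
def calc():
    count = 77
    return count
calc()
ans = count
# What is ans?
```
38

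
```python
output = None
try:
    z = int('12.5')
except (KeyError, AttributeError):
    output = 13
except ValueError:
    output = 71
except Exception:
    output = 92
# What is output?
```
71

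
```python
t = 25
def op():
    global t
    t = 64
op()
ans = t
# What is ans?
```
64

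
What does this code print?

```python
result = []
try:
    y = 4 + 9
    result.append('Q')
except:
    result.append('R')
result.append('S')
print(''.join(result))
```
QS

No exception, try block completes normally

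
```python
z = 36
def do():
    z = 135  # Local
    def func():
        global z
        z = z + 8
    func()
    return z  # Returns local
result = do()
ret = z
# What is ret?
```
44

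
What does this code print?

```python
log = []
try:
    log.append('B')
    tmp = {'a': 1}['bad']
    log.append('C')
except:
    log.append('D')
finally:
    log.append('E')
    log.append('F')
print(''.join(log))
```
BDEF

Code before exception runs, then except, then all of finally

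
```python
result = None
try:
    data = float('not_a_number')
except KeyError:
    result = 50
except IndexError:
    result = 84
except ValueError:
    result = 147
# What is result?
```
147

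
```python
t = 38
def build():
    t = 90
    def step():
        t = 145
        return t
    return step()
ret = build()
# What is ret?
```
145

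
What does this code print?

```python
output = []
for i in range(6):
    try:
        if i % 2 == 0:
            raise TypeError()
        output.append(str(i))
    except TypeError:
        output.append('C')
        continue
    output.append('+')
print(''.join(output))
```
C1+C3+C5+

continue in except skips rest of loop body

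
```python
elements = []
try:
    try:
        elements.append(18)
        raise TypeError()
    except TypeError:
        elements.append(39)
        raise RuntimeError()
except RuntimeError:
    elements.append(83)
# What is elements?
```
[18, 39, 83]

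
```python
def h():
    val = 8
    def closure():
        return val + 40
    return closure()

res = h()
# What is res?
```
48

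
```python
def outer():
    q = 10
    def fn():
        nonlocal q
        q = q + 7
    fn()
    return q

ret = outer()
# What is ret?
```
17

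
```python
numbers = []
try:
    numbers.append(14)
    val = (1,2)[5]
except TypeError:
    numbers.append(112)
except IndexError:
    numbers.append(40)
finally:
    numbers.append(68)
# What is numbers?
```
[14, 40, 68]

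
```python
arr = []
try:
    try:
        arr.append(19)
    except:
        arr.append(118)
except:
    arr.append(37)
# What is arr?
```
[19]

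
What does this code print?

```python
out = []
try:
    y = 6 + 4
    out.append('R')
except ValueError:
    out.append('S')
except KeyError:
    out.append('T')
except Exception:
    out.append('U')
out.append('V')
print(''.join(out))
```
RV

No exception, try block completes normally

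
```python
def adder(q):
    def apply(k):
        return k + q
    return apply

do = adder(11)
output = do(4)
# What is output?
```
15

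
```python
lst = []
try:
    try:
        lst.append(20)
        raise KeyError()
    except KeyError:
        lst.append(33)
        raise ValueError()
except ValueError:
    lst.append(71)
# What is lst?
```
[20, 33, 71]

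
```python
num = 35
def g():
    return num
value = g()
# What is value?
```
35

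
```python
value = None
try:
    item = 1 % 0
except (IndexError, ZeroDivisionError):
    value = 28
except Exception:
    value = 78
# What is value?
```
28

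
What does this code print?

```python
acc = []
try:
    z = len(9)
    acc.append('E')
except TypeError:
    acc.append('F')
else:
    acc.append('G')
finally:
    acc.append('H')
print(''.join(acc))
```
FH

Exception: except runs, else skipped, finally runs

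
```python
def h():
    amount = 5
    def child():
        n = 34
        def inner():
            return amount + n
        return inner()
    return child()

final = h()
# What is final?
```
39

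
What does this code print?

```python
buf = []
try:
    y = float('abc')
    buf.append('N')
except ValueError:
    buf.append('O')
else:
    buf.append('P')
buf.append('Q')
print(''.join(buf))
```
OQ

else block skipped when exception is caught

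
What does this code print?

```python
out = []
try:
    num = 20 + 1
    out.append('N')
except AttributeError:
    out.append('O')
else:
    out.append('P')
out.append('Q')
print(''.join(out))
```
NPQ

else block runs when no exception occurs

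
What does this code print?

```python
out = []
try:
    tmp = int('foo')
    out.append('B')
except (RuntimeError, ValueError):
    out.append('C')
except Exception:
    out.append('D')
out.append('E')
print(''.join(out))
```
CE

ValueError matches tuple containing it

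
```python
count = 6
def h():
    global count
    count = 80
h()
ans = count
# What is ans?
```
80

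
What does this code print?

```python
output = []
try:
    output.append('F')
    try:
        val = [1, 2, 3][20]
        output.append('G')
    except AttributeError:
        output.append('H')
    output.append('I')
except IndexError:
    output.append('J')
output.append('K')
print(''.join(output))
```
FJK

Inner handler doesn't match, propagates to outer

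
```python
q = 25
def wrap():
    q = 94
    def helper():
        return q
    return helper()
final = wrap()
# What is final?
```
94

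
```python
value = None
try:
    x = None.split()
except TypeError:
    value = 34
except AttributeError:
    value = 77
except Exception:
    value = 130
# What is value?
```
77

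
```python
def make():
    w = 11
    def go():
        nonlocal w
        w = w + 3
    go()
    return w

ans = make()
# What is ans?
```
14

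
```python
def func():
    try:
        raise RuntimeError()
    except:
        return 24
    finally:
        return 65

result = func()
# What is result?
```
65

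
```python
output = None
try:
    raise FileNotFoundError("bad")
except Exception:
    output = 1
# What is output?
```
1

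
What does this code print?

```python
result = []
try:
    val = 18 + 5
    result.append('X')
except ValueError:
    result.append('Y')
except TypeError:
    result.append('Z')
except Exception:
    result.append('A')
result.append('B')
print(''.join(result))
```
XB

No exception, try block completes normally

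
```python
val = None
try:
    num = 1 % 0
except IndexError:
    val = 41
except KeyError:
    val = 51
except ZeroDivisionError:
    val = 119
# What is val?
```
119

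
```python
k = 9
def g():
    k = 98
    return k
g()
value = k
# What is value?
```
9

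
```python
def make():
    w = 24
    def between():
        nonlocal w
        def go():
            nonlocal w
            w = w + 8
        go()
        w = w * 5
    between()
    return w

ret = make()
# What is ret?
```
160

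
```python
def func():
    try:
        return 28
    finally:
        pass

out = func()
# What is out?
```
28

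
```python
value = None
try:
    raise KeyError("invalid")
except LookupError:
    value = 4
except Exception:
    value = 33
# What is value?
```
4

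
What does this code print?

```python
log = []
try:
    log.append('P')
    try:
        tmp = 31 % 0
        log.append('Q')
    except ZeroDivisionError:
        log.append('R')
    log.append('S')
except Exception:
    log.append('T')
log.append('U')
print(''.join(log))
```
PRSU

Inner exception caught by inner handler, outer continues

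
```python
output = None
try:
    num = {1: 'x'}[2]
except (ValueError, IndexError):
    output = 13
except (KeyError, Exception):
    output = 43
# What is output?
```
43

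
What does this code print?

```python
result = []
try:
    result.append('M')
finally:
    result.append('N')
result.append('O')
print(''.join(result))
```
MNO

try/finally without except, no exception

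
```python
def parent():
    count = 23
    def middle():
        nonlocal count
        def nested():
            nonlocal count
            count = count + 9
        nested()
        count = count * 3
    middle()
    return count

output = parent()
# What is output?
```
96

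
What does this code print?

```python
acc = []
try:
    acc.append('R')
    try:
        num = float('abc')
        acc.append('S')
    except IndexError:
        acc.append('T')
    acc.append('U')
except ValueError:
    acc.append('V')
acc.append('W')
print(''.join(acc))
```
RVW

Inner handler doesn't match, propagates to outer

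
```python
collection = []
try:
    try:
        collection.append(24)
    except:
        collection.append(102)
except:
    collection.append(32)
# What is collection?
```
[24]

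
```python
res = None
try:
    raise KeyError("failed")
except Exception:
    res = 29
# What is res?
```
29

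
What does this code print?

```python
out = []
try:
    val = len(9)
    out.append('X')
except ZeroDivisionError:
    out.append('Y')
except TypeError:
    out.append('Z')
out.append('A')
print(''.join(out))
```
ZA

TypeError is caught by its specific handler, not ZeroDivisionError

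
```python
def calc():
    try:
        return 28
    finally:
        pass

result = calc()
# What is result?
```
28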